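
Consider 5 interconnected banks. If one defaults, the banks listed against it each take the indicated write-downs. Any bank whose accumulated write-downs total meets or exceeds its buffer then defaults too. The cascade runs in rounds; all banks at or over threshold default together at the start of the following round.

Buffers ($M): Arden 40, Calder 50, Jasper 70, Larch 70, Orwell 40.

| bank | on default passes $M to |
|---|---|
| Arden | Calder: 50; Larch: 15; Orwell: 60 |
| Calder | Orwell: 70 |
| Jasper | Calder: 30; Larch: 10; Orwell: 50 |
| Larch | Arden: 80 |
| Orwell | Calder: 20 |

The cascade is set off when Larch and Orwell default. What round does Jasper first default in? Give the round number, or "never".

Round 1 — Larch, Orwell default (initial).
  Arden: +80 → 80 ≥ 40
  Calder: +20 → 20 < 50
Round 2 — Arden defaults.
  Calder: +50 → 70 ≥ 50
Round 3 — Calder defaults.
No further defaults.

never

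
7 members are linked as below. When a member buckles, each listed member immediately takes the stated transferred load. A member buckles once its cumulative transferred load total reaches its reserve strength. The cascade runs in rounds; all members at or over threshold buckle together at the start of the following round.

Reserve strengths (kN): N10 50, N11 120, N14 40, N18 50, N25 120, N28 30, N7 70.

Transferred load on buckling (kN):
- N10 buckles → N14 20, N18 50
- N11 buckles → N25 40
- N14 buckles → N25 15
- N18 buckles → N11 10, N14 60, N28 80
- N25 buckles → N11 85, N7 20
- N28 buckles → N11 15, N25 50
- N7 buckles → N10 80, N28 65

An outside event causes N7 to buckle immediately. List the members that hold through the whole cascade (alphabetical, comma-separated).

N11, N25

Round 1 — N7 buckles (initial).
  N10: +80 → 80 ≥ 50
  N28: +65 → 65 ≥ 30
Round 2 — N10, N28 buckle.
  N11: +15 → 15 < 120
  N14: +20 → 20 < 40
  N18: +50 → 50 ≥ 50
  N25: +50 → 50 < 120
Round 3 — N18 buckles.
  N11: +10 → 25 < 120
  N14: +60 → 80 ≥ 40
Round 4 — N14 buckles.
  N25: +15 → 65 < 120
No further bucklings.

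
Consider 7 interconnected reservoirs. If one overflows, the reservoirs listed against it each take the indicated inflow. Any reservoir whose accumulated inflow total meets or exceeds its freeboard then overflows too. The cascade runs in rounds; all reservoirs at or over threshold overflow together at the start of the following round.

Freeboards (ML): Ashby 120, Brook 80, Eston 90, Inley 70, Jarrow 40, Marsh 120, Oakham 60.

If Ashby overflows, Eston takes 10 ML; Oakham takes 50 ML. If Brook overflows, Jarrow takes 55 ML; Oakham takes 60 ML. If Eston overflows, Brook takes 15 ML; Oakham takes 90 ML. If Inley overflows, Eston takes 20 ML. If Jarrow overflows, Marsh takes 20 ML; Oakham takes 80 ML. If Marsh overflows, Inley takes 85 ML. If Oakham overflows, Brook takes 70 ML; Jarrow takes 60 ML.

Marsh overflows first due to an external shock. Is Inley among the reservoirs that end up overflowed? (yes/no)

yes

Round 1 — Marsh overflows (initial).
  Inley: +85 → 85 ≥ 70
Round 2 — Inley overflows.
  Eston: +20 → 20 < 90
No further overflows.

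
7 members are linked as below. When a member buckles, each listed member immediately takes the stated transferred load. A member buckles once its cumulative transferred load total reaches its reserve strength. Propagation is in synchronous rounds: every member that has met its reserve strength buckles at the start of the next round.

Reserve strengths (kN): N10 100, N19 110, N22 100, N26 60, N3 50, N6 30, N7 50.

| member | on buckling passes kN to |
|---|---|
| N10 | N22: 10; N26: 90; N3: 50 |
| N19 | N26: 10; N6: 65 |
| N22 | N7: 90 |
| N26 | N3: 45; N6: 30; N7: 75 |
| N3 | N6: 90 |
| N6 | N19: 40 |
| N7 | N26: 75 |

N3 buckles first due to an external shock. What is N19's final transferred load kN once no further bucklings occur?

40

Round 1 — N3 buckles (initial).
  N6: +90 → 90 ≥ 30
Round 2 — N6 buckles.
  N19: +40 → 40 < 110
No further bucklings.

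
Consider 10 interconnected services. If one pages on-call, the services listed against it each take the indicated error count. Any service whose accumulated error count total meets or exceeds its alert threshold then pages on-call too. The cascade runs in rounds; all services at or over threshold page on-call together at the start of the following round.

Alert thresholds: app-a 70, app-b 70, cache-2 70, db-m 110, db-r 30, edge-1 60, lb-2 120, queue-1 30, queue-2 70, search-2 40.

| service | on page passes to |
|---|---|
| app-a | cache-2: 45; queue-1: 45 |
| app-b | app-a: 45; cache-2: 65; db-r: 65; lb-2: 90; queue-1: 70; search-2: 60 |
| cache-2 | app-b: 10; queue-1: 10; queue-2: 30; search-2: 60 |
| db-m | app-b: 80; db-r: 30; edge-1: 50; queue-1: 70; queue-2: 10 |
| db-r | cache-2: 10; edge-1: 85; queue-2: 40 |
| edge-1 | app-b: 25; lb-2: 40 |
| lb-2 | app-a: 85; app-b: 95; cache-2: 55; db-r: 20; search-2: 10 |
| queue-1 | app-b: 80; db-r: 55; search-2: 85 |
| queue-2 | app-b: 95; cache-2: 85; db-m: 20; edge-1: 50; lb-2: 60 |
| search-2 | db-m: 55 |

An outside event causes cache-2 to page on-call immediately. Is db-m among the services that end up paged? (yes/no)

Round 1 — cache-2 pages on-call (initial).
  app-b: +10 → 10 < 70
  queue-1: +10 → 10 < 30
  queue-2: +30 → 30 < 70
  search-2: +60 → 60 ≥ 40
Round 2 — search-2 pages on-call.
  db-m: +55 → 55 < 110
No further pages.

no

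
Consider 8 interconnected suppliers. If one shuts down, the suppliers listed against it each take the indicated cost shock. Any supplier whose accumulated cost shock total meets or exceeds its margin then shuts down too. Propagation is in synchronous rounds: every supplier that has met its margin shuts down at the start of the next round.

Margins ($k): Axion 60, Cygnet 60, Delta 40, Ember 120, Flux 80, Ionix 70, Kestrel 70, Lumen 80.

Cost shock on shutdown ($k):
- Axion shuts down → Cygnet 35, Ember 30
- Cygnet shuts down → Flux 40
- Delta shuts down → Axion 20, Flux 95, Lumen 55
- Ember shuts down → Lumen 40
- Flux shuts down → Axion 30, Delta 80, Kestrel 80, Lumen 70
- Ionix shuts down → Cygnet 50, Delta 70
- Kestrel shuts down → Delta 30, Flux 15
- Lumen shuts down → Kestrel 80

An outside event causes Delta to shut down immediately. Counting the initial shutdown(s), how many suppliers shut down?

4

Round 1 — Delta shuts down (initial).
  Axion: +20 → 20 < 60
  Flux: +95 → 95 ≥ 80
  Lumen: +55 → 55 < 80
Round 2 — Flux shuts down.
  Axion: +30 → 50 < 60
  Kestrel: +80 → 80 ≥ 70
  Lumen: +70 → 125 ≥ 80
Round 3 — Kestrel, Lumen shut down.
No further shutdowns.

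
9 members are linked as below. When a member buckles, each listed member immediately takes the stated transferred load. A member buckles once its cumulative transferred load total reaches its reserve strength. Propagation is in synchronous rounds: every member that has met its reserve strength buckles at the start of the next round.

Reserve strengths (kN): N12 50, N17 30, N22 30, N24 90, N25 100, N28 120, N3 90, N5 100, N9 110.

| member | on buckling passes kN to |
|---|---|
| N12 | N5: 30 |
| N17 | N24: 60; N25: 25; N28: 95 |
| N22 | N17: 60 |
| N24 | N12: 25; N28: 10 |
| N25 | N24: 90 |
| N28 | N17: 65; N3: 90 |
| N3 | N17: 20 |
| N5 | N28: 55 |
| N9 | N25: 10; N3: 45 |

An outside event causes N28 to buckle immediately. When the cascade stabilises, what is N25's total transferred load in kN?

25

Round 1 — N28 buckles (initial).
  N17: +65 → 65 ≥ 30
  N3: +90 → 90 ≥ 90
Round 2 — N17, N3 buckle.
  N24: +60 → 60 < 90
  N25: +25 → 25 < 100
No further bucklings.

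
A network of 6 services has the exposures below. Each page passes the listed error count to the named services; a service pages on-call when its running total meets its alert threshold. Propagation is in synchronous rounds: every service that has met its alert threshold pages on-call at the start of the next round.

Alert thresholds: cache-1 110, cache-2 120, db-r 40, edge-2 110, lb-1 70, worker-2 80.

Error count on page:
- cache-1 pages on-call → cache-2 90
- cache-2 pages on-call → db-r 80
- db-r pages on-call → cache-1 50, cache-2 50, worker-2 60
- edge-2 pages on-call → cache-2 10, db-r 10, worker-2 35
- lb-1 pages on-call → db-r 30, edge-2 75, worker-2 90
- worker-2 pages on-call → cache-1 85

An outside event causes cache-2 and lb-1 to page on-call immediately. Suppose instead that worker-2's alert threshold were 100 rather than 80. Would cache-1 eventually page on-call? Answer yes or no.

With worker-2's alert threshold at 100:
Round 1 — cache-2, lb-1 page on-call (initial).
  db-r: +80+30 → 110 ≥ 40
  edge-2: +75 → 75 < 110
  worker-2: +90 → 90 < 100
Round 2 — db-r pages on-call.
  cache-1: +50 → 50 < 110
  worker-2: +60 → 150 ≥ 100
Round 3 — worker-2 pages on-call.
  cache-1: +85 → 135 ≥ 110
Round 4 — cache-1 pages on-call.
No further pages.

yes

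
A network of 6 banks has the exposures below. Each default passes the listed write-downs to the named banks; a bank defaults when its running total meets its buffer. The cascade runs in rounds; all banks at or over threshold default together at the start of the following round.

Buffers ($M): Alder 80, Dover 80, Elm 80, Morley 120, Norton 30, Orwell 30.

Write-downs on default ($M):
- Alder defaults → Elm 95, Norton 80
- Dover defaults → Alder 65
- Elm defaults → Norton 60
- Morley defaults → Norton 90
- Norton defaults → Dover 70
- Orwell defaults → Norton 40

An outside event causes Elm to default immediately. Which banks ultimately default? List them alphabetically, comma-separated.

Round 1 — Elm defaults (initial).
  Norton: +60 → 60 ≥ 30
Round 2 — Norton defaults.
  Dover: +70 → 70 < 80
No further defaults.

Elm, Norton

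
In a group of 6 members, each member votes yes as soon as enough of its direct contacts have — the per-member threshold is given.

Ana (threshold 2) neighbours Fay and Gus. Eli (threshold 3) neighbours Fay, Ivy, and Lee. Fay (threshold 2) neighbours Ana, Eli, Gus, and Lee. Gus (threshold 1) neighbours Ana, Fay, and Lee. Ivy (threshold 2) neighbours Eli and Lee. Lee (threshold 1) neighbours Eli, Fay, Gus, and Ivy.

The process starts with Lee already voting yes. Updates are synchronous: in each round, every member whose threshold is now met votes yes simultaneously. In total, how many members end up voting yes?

Round 1 — Lee votes yes (initial).
Round 2 — checking thresholds:
  Eli: 1 of 3 neighbours < 3, below threshold.
  Fay: 1 of 4 neighbours < 2, below threshold.
  Gus: 1 of 3 neighbours ≥ 1, votes yes.
  Ivy: 1 of 2 neighbours < 2, below threshold.
Round 3 — checking thresholds:
  Ana: 1 of 2 neighbours < 2, below threshold.
  Eli: 1 of 3 neighbours < 3, below threshold.
  Fay: 2 of 4 neighbours ≥ 2, votes yes.
  Ivy: 1 of 2 neighbours < 2, below threshold.
Round 4 — checking thresholds:
  Ana: 2 of 2 neighbours ≥ 2, votes yes.
  Eli: 2 of 3 neighbours < 3, below threshold.
  Ivy: 1 of 2 neighbours < 2, below threshold.
Round 5 — no new yes votes; cascade stops.

4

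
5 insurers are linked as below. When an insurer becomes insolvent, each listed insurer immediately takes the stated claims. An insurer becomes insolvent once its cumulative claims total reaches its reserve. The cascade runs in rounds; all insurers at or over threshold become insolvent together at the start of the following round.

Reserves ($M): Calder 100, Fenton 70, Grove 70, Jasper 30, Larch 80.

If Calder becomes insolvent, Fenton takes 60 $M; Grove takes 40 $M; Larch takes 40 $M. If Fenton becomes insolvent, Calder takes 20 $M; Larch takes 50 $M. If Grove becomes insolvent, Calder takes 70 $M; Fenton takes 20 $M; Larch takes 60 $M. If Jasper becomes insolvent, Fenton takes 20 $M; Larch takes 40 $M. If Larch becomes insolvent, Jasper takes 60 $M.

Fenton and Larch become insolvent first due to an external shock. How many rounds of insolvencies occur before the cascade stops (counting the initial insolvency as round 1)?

Round 1 — Fenton, Larch become insolvent (initial).
  Calder: +20 → 20 < 100
  Jasper: +60 → 60 ≥ 30
Round 2 — Jasper becomes insolvent.
No further insolvencies.

2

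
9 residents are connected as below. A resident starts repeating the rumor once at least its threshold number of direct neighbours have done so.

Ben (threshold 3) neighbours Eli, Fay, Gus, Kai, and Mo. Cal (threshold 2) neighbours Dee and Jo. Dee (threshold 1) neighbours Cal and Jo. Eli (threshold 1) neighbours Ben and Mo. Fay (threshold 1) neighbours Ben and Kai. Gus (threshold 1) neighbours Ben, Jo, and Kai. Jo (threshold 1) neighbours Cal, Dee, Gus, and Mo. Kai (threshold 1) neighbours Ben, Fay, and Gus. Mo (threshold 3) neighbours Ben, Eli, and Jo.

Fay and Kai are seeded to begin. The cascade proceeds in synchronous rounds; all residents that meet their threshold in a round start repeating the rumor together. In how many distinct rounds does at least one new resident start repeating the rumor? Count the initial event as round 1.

Round 1 — Fay, Kai start repeating the rumor (initial).
Round 2 — checking thresholds:
  Ben: 2 of 5 neighbours < 3, not yet.
  Gus: 1 of 3 neighbours ≥ 1, starts repeating the rumor.
Round 3 — checking thresholds:
  Ben: 3 of 5 neighbours ≥ 3, starts repeating the rumor.
  Jo: 1 of 4 neighbours ≥ 1, starts repeating the rumor.
Round 4 — checking thresholds:
  Cal: 1 of 2 neighbours < 2, not yet.
  Dee: 1 of 2 neighbours ≥ 1, starts repeating the rumor.
  Eli: 1 of 2 neighbours ≥ 1, starts repeating the rumor.
  Mo: 2 of 3 neighbours < 3, not yet.
Round 5 — checking thresholds:
  Cal: 2 of 2 neighbours ≥ 2, starts repeating the rumor.
  Mo: 3 of 3 neighbours ≥ 3, starts repeating the rumor.
Round 6 — no new spreads; cascade stops.

5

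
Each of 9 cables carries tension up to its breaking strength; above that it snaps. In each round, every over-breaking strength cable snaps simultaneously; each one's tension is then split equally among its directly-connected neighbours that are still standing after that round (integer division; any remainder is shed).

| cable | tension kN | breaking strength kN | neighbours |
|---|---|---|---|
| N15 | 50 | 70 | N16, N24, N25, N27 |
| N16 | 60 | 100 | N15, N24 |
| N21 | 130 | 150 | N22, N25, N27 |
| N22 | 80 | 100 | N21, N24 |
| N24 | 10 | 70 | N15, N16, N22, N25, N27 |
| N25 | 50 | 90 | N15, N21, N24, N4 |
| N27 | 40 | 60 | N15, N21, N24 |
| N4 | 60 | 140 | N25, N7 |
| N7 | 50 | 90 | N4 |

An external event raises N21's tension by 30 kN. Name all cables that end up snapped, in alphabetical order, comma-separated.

Round 1 — N21 at 160 > 150. N21 snaps.
  N21 sheds 160 kN to N22, N25, N27: 53 each (1 lost).
    N22: 80+53 = 133 > 100
    N25: 50+53 = 103 > 90
    N27: 40+53 = 93 > 60
Round 2 — N22, N25, N27 snap.
  N22 sheds 133 kN to N24: 133 each.
    N24: 10+133 = 143 > 70
  N25 sheds 103 kN to N15, N24, N4: 34 each (1 lost).
    N15: 50+34 = 84 > 70
    N24: 143+34 = 177 > 70
    N4: 60+34 = 94 ≤ 140
  N27 sheds 93 kN to N15, N24: 46 each (1 lost).
    N15: 84+46 = 130 > 70
    N24: 177+46 = 223 > 70
Round 3 — N15, N24 snap.
  N15 sheds 130 kN to N16: 130 each.
    N16: 60+130 = 190 > 100
  N24 sheds 223 kN to N16: 223 each.
    N16: 190+223 = 413 > 100
Round 4 — N16 snaps.
  N16 sheds 413 kN: no online neighbours, lost.
No further breaks.

N15, N16, N21, N22, N24, N25, N27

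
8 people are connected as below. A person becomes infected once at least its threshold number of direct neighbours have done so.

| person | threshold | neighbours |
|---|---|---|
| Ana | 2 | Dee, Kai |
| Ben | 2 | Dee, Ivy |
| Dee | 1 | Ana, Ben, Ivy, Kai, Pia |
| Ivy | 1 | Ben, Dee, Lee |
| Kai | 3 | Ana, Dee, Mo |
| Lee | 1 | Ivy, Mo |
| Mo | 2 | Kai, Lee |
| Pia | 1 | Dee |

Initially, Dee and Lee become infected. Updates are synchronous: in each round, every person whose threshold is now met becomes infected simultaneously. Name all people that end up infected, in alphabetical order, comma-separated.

Round 1 — Dee, Lee become infected (initial).
Round 2 — checking thresholds:
  Ana: 1 of 2 neighbours < 2, below threshold.
  Ben: 1 of 2 neighbours < 2, below threshold.
  Ivy: 2 of 3 neighbours ≥ 1, becomes infected.
  Kai: 1 of 3 neighbours < 3, below threshold.
  Mo: 1 of 2 neighbours < 2, below threshold.
  Pia: 1 of 1 neighbours ≥ 1, becomes infected.
Round 3 — checking thresholds:
  Ana: 1 of 2 neighbours < 2, below threshold.
  Ben: 2 of 2 neighbours ≥ 2, becomes infected.
  Kai: 1 of 3 neighbours < 3, below threshold.
  Mo: 1 of 2 neighbours < 2, below threshold.
Round 4 — no new infections; cascade stops.

Ben, Dee, Ivy, Lee, Pia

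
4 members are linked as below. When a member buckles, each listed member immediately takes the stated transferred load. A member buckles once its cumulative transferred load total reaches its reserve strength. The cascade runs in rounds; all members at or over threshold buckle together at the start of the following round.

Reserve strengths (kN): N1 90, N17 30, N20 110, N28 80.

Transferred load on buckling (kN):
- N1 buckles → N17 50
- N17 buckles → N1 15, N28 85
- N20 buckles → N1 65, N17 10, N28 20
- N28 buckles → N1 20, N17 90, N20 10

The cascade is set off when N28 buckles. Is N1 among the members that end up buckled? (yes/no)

no

Round 1 — N28 buckles (initial).
  N1: +20 → 20 < 90
  N17: +90 → 90 ≥ 30
  N20: +10 → 10 < 110
Round 2 — N17 buckles.
  N1: +15 → 35 < 90
No further bucklings.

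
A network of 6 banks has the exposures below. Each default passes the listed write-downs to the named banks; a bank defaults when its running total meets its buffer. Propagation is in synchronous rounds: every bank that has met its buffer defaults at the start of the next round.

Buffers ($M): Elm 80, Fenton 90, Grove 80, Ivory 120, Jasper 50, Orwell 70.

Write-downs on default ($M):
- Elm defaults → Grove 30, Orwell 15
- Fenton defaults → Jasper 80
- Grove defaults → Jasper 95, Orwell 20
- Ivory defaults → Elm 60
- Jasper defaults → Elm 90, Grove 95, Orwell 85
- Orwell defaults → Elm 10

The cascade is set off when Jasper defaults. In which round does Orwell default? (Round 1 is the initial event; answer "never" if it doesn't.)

Round 1 — Jasper defaults (initial).
  Elm: +90 → 90 ≥ 80
  Grove: +95 → 95 ≥ 80
  Orwell: +85 → 85 ≥ 70
Round 2 — Elm, Grove, Orwell default.
No further defaults.

2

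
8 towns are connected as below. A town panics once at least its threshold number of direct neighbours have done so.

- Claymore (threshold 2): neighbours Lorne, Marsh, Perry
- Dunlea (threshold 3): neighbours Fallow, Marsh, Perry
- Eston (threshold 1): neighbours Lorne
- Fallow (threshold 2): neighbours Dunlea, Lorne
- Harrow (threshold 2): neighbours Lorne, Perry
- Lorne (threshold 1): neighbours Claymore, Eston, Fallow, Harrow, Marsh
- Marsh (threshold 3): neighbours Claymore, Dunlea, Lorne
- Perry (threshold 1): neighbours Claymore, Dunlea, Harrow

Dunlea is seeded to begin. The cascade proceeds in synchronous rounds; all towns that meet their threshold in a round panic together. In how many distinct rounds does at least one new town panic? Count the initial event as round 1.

Round 1 — Dunlea panics (initial).
Round 2 — checking thresholds:
  Fallow: 1 of 2 neighbours < 2, below threshold.
  Marsh: 1 of 3 neighbours < 3, below threshold.
  Perry: 1 of 3 neighbours ≥ 1, panics.
Round 3 — no new panics; cascade stops.

2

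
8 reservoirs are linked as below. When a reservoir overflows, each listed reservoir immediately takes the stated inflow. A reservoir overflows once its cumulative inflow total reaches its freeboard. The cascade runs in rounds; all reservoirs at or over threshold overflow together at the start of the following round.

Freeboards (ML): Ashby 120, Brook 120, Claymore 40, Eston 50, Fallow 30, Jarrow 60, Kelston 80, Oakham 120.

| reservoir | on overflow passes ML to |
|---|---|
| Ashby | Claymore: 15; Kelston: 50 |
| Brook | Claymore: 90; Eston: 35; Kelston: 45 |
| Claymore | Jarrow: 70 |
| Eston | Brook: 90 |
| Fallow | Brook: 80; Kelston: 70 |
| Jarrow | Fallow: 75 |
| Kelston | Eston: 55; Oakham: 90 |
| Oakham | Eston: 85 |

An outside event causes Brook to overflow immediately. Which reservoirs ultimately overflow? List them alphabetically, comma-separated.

Brook, Claymore, Eston, Fallow, Jarrow, Kelston

Round 1 — Brook overflows (initial).
  Claymore: +90 → 90 ≥ 40
  Eston: +35 → 35 < 50
  Kelston: +45 → 45 < 80
Round 2 — Claymore overflows.
  Jarrow: +70 → 70 ≥ 60
Round 3 — Jarrow overflows.
  Fallow: +75 → 75 ≥ 30
Round 4 — Fallow overflows.
  Kelston: +70 → 115 ≥ 80
Round 5 — Kelston overflows.
  Eston: +55 → 90 ≥ 50
  Oakham: +90 → 90 < 120
Round 6 — Eston overflows.
No further overflows.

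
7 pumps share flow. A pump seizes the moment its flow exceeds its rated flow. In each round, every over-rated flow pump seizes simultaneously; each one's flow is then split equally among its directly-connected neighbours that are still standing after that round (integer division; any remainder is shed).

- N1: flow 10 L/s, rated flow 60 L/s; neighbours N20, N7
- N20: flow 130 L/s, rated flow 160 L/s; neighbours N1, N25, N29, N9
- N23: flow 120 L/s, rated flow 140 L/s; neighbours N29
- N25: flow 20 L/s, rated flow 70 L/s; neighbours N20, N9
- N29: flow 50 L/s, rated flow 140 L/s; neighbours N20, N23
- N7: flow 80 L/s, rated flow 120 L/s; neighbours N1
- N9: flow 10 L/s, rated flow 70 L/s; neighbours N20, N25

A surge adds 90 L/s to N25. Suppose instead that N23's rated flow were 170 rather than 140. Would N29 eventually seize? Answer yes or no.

no

With N23's rated flow at 170:
Round 1 — N25 at 110 > 70. N25 seizes.
  N25 sheds 110 L/s to N20, N9: 55 each.
    N20: 130+55 = 185 > 160
    N9: 10+55 = 65 ≤ 70
Round 2 — N20 seizes.
  N20 sheds 185 L/s to N1, N29, N9: 61 each (2 lost).
    N1: 10+61 = 71 > 60
    N29: 50+61 = 111 ≤ 140
    N9: 65+61 = 126 > 70
Round 3 — N1, N9 seize.
  N1 sheds 71 L/s to N7: 71 each.
    N7: 80+71 = 151 > 120
  N9 sheds 126 L/s: no online neighbours, lost.
Round 4 — N7 seizes.
  N7 sheds 151 L/s: no online neighbours, lost.
No further seizures.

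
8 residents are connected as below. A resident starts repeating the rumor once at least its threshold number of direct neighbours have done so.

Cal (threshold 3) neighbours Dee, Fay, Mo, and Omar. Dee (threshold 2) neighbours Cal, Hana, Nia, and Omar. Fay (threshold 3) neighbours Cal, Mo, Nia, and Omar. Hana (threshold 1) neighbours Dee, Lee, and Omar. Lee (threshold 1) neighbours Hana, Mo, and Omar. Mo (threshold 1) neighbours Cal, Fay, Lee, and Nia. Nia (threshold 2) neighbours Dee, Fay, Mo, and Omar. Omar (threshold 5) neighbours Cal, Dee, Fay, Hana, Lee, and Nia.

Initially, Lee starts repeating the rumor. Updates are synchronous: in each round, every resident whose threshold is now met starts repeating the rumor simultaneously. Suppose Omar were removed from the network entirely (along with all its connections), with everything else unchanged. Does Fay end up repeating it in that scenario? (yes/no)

With Omar removed:
Round 1 — Lee starts repeating the rumor (initial).
Round 2 — checking thresholds:
  Hana: 1 of 2 neighbours ≥ 1, starts repeating the rumor.
  Mo: 1 of 4 neighbours ≥ 1, starts repeating the rumor.
Round 3 — no new spreads; cascade stops.

no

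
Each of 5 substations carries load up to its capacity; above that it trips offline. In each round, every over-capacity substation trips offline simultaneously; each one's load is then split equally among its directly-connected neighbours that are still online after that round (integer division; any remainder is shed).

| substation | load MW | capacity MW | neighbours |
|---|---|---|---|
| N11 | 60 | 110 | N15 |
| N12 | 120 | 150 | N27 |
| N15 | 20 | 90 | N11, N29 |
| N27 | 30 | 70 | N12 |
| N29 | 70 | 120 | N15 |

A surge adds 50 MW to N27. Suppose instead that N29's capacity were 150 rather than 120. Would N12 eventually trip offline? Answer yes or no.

yes

With N29's capacity at 150:
Round 1 — N27 at 80 > 70. N27 trips offline.
  N27 sheds 80 MW to N12: 80 each.
    N12: 120+80 = 200 > 150
Round 2 — N12 trips offline.
  N12 sheds 200 MW: no online neighbours, lost.
No further trips.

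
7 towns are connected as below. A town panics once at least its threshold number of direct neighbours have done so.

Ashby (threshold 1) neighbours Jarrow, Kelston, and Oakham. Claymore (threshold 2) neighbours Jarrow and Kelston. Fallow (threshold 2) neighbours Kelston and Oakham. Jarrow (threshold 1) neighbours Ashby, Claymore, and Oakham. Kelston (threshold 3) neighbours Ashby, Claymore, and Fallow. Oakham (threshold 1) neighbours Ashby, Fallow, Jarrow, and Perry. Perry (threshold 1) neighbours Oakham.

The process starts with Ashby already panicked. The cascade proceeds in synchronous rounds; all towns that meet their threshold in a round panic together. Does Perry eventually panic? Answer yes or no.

yes

Round 1 — Ashby panics (initial).
Round 2 — checking thresholds:
  Jarrow: 1 of 3 neighbours ≥ 1, panics.
  Kelston: 1 of 3 neighbours < 3, not yet.
  Oakham: 1 of 4 neighbours ≥ 1, panics.
Round 3 — checking thresholds:
  Claymore: 1 of 2 neighbours < 2, not yet.
  Fallow: 1 of 2 neighbours < 2, not yet.
  Kelston: 1 of 3 neighbours < 3, not yet.
  Perry: 1 of 1 neighbours ≥ 1, panics.
Round 4 — no new panics; cascade stops.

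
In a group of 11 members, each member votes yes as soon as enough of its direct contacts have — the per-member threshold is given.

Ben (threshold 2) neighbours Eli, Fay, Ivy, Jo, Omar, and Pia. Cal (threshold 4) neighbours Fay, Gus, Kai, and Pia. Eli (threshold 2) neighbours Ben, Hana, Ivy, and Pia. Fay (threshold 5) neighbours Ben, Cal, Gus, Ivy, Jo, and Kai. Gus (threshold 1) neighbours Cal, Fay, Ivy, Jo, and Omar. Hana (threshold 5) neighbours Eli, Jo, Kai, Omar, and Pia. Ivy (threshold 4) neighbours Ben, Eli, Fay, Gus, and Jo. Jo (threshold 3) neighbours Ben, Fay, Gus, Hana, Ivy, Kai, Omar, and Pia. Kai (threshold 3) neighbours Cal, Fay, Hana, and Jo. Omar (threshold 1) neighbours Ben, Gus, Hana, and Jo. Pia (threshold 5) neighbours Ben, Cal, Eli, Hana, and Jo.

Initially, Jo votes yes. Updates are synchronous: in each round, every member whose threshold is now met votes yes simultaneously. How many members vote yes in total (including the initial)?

4

Round 1 — Jo votes yes (initial).
Round 2 — checking thresholds:
  Ben: 1 of 6 neighbours < 2, holds.
  Fay: 1 of 6 neighbours < 5, holds.
  Gus: 1 of 5 neighbours ≥ 1, votes yes.
  Hana: 1 of 5 neighbours < 5, holds.
  Ivy: 1 of 5 neighbours < 4, holds.
  Kai: 1 of 4 neighbours < 3, holds.
  Omar: 1 of 4 neighbours ≥ 1, votes yes.
  Pia: 1 of 5 neighbours < 5, holds.
Round 3 — checking thresholds:
  Ben: 2 of 6 neighbours ≥ 2, votes yes.
  Cal: 1 of 4 neighbours < 4, holds.
  Fay: 2 of 6 neighbours < 5, holds.
  Hana: 2 of 5 neighbours < 5, holds.
  Ivy: 2 of 5 neighbours < 4, holds.
  Kai: 1 of 4 neighbours < 3, holds.
  Pia: 1 of 5 neighbours < 5, holds.
Round 4 — no new yes votes; cascade stops.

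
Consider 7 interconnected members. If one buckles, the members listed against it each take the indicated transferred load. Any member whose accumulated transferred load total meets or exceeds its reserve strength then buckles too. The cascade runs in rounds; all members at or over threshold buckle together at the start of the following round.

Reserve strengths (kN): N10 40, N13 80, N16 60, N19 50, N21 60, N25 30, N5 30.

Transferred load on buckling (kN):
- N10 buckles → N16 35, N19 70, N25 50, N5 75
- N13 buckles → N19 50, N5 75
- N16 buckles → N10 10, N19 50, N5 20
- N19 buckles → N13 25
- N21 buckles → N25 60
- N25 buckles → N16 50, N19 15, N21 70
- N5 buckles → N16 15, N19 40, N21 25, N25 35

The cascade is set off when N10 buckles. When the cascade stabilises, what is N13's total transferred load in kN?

25

Round 1 — N10 buckles (initial).
  N16: +35 → 35 < 60
  N19: +70 → 70 ≥ 50
  N25: +50 → 50 ≥ 30
  N5: +75 → 75 ≥ 30
Round 2 — N19, N25, N5 buckle.
  N13: +25 → 25 < 80
  N16: +50+15 → 100 ≥ 60
  N21: +70+25 → 95 ≥ 60
Round 3 — N16, N21 buckle.
No further bucklings.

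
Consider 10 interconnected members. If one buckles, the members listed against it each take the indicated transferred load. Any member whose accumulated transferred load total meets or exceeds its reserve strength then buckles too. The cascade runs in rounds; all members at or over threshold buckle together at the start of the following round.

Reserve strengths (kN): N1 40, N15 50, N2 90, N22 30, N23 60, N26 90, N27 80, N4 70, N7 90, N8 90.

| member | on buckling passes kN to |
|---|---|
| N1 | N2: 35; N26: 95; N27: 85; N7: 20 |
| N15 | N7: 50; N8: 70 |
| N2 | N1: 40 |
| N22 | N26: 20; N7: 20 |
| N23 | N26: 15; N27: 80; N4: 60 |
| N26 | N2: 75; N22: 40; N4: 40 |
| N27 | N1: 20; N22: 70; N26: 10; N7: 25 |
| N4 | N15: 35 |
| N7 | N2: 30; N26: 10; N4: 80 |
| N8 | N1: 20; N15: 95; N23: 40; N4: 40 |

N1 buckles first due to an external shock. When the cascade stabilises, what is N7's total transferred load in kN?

Round 1 — N1 buckles (initial).
  N2: +35 → 35 < 90
  N26: +95 → 95 ≥ 90
  N27: +85 → 85 ≥ 80
  N7: +20 → 20 < 90
Round 2 — N26, N27 buckle.
  N2: +75 → 110 ≥ 90
  N22: +40+70 → 110 ≥ 30
  N4: +40 → 40 < 70
  N7: +25 → 45 < 90
Round 3 — N2, N22 buckle.
  N7: +20 → 65 < 90
No further bucklings.

65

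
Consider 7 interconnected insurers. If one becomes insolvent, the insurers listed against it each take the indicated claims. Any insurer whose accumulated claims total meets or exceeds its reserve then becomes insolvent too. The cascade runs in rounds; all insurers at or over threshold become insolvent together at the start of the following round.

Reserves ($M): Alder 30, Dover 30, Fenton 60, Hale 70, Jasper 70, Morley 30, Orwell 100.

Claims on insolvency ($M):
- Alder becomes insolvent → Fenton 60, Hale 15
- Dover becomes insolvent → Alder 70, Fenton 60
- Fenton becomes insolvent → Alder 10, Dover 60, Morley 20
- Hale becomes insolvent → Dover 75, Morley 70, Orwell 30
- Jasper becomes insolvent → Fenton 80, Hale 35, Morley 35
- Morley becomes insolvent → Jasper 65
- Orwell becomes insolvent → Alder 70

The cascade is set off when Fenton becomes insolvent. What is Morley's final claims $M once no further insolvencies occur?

Round 1 — Fenton becomes insolvent (initial).
  Alder: +10 → 10 < 30
  Dover: +60 → 60 ≥ 30
  Morley: +20 → 20 < 30
Round 2 — Dover becomes insolvent.
  Alder: +70 → 80 ≥ 30
Round 3 — Alder becomes insolvent.
  Hale: +15 → 15 < 70
No further insolvencies.

20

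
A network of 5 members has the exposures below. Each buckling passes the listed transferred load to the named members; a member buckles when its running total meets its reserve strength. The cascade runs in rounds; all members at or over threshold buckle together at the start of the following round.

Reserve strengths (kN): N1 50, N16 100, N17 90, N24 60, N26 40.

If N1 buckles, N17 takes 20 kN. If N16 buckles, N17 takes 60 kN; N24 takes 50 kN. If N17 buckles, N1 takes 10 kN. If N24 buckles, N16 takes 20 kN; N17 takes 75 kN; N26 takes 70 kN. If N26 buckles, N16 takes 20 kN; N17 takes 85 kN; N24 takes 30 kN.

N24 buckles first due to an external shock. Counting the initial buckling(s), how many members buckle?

3

Round 1 — N24 buckles (initial).
  N16: +20 → 20 < 100
  N17: +75 → 75 < 90
  N26: +70 → 70 ≥ 40
Round 2 — N26 buckles.
  N16: +20 → 40 < 100
  N17: +85 → 160 ≥ 90
Round 3 — N17 buckles.
  N1: +10 → 10 < 50
No further bucklings.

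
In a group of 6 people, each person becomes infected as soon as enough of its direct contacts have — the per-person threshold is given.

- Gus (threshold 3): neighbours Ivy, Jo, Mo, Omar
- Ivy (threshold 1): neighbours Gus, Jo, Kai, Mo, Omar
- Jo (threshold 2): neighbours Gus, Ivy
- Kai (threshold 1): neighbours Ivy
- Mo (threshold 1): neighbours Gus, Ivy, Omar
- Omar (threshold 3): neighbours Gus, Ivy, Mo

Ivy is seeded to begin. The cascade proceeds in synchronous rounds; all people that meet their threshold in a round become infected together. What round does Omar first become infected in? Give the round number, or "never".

Round 1 — Ivy becomes infected (initial).
Round 2 — checking thresholds:
  Gus: 1 of 4 neighbours < 3, not yet.
  Jo: 1 of 2 neighbours < 2, not yet.
  Kai: 1 of 1 neighbours ≥ 1, becomes infected.
  Mo: 1 of 3 neighbours ≥ 1, becomes infected.
  Omar: 1 of 3 neighbours < 3, not yet.
Round 3 — no new infections; cascade stops.

never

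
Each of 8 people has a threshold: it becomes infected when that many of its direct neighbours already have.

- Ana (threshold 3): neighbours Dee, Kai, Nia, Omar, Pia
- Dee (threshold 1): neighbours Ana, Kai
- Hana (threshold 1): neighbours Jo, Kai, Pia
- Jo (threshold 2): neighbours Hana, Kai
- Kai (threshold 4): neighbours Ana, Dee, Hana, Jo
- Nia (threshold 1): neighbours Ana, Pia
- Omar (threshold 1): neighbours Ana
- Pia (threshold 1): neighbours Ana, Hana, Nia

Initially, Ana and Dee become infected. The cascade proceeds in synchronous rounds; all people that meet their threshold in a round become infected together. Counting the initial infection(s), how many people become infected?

Round 1 — Ana, Dee become infected (initial).
Round 2 — checking thresholds:
  Kai: 2 of 4 neighbours < 4, below threshold.
  Nia: 1 of 2 neighbours ≥ 1, becomes infected.
  Omar: 1 of 1 neighbours ≥ 1, becomes infected.
  Pia: 1 of 3 neighbours ≥ 1, becomes infected.
Round 3 — checking thresholds:
  Hana: 1 of 3 neighbours ≥ 1, becomes infected.
  Kai: 2 of 4 neighbours < 4, below threshold.
Round 4 — no new infections; cascade stops.

6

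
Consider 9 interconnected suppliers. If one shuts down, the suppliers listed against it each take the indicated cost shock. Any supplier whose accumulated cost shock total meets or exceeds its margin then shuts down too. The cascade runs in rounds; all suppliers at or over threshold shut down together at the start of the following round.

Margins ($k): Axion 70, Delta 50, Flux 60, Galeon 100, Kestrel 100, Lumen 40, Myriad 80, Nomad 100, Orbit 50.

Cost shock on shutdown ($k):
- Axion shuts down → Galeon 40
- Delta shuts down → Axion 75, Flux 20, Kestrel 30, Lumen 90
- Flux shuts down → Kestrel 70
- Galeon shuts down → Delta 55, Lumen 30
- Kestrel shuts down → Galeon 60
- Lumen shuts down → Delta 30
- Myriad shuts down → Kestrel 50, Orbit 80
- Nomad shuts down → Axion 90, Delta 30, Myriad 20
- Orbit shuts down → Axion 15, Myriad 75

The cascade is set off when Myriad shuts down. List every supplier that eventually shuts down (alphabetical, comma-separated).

Round 1 — Myriad shuts down (initial).
  Kestrel: +50 → 50 < 100
  Orbit: +80 → 80 ≥ 50
Round 2 — Orbit shuts down.
  Axion: +15 → 15 < 70
No further shutdowns.

Myriad, Orbit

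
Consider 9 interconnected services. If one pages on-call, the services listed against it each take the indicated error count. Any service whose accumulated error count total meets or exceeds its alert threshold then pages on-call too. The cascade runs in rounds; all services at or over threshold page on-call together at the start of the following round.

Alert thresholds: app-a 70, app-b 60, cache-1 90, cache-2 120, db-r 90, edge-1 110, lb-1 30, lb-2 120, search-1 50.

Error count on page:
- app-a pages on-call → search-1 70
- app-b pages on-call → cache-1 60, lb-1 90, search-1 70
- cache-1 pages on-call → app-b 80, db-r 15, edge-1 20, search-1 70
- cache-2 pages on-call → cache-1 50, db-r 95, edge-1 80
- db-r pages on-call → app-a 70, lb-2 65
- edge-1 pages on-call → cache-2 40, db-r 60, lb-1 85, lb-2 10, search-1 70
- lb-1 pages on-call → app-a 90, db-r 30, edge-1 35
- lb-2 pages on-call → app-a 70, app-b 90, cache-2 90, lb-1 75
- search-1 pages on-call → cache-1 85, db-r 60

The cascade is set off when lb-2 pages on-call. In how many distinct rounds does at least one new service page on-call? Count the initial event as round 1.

Round 1 — lb-2 pages on-call (initial).
  app-a: +70 → 70 ≥ 70
  app-b: +90 → 90 ≥ 60
  cache-2: +90 → 90 < 120
  lb-1: +75 → 75 ≥ 30
Round 2 — app-a, app-b, lb-1 page on-call.
  cache-1: +60 → 60 < 90
  db-r: +30 → 30 < 90
  edge-1: +35 → 35 < 110
  search-1: +70+70 → 140 ≥ 50
Round 3 — search-1 pages on-call.
  cache-1: +85 → 145 ≥ 90
  db-r: +60 → 90 ≥ 90
Round 4 — cache-1, db-r page on-call.
  edge-1: +20 → 55 < 110
No further pages.

4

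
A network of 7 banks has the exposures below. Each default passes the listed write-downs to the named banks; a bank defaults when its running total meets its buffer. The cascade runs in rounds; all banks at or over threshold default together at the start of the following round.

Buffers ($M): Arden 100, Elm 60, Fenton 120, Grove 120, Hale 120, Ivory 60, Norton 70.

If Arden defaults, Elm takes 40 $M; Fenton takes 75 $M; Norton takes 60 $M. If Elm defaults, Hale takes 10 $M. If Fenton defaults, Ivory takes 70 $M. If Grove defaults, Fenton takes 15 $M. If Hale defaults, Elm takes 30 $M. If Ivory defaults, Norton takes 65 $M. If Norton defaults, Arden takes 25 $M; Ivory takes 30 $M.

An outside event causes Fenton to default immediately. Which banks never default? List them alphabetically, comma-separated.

Round 1 — Fenton defaults (initial).
  Ivory: +70 → 70 ≥ 60
Round 2 — Ivory defaults.
  Norton: +65 → 65 < 70
No further defaults.

Arden, Elm, Grove, Hale, Norton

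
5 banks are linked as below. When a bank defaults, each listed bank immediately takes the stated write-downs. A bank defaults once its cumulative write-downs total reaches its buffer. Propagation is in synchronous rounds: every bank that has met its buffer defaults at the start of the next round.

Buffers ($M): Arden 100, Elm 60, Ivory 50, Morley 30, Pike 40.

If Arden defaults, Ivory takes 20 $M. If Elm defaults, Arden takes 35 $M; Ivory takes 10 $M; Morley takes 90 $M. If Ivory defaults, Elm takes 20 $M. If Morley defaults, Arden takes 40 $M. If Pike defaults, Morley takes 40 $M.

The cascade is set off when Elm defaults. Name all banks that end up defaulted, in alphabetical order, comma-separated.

Elm, Morley

Round 1 — Elm defaults (initial).
  Arden: +35 → 35 < 100
  Ivory: +10 → 10 < 50
  Morley: +90 → 90 ≥ 30
Round 2 — Morley defaults.
  Arden: +40 → 75 < 100
No further defaults.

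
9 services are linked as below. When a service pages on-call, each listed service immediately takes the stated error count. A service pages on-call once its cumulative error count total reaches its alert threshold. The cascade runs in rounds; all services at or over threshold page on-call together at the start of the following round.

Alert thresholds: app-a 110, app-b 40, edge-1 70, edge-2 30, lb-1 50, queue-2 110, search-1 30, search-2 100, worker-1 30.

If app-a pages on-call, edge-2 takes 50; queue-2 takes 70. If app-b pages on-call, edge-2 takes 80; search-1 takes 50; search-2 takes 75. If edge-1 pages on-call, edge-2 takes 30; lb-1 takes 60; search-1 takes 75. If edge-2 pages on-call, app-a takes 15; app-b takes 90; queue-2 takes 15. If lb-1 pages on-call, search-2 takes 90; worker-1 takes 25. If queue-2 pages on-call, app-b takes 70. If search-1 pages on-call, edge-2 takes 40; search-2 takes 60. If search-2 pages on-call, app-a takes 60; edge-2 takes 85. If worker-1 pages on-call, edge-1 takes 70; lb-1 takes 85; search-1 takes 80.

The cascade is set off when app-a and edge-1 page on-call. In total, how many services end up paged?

7

Round 1 — app-a, edge-1 page on-call (initial).
  edge-2: +50+30 → 80 ≥ 30
  lb-1: +60 → 60 ≥ 50
  queue-2: +70 → 70 < 110
  search-1: +75 → 75 ≥ 30
Round 2 — edge-2, lb-1, search-1 page on-call.
  app-b: +90 → 90 ≥ 40
  queue-2: +15 → 85 < 110
  search-2: +90+60 → 150 ≥ 100
  worker-1: +25 → 25 < 30
Round 3 — app-b, search-2 page on-call.
No further pages.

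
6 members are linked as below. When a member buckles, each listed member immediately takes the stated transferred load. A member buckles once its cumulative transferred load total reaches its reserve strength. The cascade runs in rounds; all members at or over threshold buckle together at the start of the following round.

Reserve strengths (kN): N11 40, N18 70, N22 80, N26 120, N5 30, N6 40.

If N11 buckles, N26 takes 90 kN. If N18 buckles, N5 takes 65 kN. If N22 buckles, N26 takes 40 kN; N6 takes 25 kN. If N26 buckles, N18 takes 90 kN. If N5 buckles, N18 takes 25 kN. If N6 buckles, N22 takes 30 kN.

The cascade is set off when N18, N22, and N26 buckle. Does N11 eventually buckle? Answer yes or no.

no

Round 1 — N18, N22, N26 buckle (initial).
  N5: +65 → 65 ≥ 30
  N6: +25 → 25 < 40
Round 2 — N5 buckles.
No further bucklings.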